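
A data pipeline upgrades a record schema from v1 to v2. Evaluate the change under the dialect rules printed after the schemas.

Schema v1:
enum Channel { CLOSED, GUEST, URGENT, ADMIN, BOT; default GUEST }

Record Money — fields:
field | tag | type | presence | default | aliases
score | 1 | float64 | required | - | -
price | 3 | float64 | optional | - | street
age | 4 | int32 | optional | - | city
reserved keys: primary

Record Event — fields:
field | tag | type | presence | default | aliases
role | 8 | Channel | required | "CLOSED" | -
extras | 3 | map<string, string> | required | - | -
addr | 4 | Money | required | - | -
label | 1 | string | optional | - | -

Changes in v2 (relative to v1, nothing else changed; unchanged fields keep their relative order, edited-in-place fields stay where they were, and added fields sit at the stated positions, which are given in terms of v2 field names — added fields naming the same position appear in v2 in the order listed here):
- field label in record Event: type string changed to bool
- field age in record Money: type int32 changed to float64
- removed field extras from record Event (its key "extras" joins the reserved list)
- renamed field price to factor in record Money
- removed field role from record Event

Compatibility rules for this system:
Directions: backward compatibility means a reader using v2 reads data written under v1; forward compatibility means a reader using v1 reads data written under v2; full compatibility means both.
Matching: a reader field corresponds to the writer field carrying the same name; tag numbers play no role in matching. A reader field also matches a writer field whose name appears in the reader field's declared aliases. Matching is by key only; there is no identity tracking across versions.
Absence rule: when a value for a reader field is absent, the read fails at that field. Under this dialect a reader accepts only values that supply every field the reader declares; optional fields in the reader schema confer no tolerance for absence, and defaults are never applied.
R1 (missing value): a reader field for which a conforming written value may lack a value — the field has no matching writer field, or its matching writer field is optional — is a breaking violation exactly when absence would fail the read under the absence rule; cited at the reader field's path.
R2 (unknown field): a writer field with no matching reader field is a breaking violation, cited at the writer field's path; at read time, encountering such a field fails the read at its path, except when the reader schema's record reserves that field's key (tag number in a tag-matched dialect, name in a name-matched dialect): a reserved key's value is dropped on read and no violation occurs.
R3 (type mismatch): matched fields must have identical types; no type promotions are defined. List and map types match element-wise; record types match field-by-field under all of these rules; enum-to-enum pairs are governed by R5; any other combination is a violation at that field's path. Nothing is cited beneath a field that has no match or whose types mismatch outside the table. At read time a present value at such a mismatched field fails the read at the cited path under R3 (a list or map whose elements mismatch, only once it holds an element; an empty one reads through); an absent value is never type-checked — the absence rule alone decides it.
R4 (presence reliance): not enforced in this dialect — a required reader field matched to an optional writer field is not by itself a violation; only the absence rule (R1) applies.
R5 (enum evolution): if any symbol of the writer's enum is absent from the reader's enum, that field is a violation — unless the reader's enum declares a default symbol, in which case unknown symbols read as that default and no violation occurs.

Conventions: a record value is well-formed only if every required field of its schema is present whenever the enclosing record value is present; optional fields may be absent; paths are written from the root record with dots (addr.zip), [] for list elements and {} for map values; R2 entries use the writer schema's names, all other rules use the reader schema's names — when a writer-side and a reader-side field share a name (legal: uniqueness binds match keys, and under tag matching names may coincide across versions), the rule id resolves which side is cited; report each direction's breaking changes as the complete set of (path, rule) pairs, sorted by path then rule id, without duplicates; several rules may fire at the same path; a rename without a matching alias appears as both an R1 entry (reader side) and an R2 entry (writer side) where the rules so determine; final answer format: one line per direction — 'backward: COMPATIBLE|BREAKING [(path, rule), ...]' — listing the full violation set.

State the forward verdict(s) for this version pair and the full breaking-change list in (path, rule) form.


each type pair in Event: writer, then reader
forward analysis of Event with v1 as reader and v2 as writer:
  role: no writer-side match
  extras: no writer-side match
  addr: paired with writer addr (Money -> Money; writer required)
  label: paired with writer label (bool -> string; writer optional)
  addr.score: paired with writer addr.score (float64 -> float64; writer required)
  addr.price: no writer-side match
  addr.age: paired with writer addr.age (float64 -> int32; writer optional)
  addr.factor (writer side), unknown to reader
  R1 fires at addr.age
  R3 fires at addr.age
  R2 fires at addr.factor
  R1 fires at addr.price
  R1 fires at extras
  R1 fires at label
  R3 fires at label
  R1 fires at role
  => forward verdict for Event: BREAKING, 8 violation(s)

forward: BREAKING [(addr.age, R1), (addr.age, R3), (addr.factor, R2), (addr.price, R1), (extras, R1), (label, R1), (label, R3), (role, R1)]


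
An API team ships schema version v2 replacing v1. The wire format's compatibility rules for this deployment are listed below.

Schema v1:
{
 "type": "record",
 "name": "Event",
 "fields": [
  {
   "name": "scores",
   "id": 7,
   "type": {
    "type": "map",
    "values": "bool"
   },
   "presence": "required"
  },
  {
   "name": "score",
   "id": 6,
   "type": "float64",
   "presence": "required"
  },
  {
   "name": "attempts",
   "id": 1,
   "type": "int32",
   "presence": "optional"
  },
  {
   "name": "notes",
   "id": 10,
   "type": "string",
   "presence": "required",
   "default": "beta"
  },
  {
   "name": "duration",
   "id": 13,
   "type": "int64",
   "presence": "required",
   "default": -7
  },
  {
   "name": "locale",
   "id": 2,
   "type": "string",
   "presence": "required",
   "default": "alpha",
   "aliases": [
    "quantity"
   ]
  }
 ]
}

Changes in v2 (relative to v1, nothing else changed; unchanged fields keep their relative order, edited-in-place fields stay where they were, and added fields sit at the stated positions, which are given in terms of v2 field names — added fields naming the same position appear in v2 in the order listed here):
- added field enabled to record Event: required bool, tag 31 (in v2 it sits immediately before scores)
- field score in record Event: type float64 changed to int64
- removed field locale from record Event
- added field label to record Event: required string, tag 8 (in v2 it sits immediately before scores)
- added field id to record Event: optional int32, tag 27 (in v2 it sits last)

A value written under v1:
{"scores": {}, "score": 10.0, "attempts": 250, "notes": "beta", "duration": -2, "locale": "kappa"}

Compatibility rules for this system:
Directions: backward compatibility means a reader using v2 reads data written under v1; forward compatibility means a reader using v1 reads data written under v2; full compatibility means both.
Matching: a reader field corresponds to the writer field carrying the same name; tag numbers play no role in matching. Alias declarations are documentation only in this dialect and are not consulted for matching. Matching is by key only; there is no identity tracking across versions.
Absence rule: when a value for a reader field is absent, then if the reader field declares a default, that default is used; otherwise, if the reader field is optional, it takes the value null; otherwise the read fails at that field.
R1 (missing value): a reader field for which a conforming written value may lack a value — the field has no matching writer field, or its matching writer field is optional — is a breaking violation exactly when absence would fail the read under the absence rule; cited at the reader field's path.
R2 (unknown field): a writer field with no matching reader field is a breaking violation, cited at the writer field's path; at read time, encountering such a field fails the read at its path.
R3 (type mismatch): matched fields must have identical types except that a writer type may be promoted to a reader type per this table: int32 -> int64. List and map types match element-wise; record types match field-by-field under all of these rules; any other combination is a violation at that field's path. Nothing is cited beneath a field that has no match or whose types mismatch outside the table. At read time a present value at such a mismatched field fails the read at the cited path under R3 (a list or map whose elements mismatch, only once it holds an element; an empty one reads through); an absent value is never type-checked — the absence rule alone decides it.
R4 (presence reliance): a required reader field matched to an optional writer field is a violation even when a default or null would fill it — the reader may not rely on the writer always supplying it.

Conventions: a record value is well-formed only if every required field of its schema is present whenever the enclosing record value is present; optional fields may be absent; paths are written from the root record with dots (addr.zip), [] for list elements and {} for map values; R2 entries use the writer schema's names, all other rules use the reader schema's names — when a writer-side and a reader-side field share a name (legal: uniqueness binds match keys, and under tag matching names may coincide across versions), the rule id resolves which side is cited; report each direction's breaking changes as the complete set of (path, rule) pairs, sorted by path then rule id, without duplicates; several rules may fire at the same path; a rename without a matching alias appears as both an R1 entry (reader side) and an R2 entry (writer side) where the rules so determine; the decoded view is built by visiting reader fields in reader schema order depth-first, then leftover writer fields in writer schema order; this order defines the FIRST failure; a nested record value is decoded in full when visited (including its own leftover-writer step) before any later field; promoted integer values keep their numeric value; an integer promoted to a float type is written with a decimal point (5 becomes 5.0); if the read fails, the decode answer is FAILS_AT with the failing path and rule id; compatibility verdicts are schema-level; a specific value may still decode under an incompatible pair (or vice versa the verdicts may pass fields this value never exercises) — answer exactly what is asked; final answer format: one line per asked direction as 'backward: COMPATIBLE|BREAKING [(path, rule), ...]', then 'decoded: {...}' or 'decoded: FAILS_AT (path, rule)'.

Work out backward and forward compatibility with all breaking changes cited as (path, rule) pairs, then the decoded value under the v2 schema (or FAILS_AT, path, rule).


the writer's type comes first in each Event pair
backward pass over Event, reader schema v2, writer schema v1:
  no writer field matches reader enabled
  no writer field matches reader label
  map<string, bool> -> map<string, bool>, writer required: scores aligns to scores
  float64 -> int64, writer required: score aligns to score
  int32 -> int32, writer optional: attempts aligns to attempts
  string -> string, writer required: notes aligns to notes
  int64 -> int64, writer required: duration aligns to duration
  no writer field matches reader id
  leftover writer field: locale
  violation R1 at enabled
  violation R1 at label
  violation R2 at locale
  violation R3 at score
  => backward: BREAKING (4)
forward pass over Event, reader schema v1, writer schema v2:
  map<string, bool> -> map<string, bool>, writer required: scores aligns to scores
  int64 -> float64, writer required: score aligns to score
  int32 -> int32, writer optional: attempts aligns to attempts
  string -> string, writer required: notes aligns to notes
  int64 -> int64, writer required: duration aligns to duration
  no writer field matches reader locale
  leftover writer field: enabled
  leftover writer field: label
  leftover writer field: id
  violation R2 at enabled
  violation R2 at id
  violation R2 at label
  violation R3 at score
  => forward: BREAKING (4)
migrating the Event value to v2:
  read fails at enabled under R1 (no fill)
  => FAILS_AT (enabled, R1)

backward: BREAKING [(enabled, R1), (label, R1), (locale, R2), (score, R3)]; forward: BREAKING [(enabled, R2), (id, R2), (label, R2), (score, R3)]; decoded: FAILS_AT (enabled, R1)


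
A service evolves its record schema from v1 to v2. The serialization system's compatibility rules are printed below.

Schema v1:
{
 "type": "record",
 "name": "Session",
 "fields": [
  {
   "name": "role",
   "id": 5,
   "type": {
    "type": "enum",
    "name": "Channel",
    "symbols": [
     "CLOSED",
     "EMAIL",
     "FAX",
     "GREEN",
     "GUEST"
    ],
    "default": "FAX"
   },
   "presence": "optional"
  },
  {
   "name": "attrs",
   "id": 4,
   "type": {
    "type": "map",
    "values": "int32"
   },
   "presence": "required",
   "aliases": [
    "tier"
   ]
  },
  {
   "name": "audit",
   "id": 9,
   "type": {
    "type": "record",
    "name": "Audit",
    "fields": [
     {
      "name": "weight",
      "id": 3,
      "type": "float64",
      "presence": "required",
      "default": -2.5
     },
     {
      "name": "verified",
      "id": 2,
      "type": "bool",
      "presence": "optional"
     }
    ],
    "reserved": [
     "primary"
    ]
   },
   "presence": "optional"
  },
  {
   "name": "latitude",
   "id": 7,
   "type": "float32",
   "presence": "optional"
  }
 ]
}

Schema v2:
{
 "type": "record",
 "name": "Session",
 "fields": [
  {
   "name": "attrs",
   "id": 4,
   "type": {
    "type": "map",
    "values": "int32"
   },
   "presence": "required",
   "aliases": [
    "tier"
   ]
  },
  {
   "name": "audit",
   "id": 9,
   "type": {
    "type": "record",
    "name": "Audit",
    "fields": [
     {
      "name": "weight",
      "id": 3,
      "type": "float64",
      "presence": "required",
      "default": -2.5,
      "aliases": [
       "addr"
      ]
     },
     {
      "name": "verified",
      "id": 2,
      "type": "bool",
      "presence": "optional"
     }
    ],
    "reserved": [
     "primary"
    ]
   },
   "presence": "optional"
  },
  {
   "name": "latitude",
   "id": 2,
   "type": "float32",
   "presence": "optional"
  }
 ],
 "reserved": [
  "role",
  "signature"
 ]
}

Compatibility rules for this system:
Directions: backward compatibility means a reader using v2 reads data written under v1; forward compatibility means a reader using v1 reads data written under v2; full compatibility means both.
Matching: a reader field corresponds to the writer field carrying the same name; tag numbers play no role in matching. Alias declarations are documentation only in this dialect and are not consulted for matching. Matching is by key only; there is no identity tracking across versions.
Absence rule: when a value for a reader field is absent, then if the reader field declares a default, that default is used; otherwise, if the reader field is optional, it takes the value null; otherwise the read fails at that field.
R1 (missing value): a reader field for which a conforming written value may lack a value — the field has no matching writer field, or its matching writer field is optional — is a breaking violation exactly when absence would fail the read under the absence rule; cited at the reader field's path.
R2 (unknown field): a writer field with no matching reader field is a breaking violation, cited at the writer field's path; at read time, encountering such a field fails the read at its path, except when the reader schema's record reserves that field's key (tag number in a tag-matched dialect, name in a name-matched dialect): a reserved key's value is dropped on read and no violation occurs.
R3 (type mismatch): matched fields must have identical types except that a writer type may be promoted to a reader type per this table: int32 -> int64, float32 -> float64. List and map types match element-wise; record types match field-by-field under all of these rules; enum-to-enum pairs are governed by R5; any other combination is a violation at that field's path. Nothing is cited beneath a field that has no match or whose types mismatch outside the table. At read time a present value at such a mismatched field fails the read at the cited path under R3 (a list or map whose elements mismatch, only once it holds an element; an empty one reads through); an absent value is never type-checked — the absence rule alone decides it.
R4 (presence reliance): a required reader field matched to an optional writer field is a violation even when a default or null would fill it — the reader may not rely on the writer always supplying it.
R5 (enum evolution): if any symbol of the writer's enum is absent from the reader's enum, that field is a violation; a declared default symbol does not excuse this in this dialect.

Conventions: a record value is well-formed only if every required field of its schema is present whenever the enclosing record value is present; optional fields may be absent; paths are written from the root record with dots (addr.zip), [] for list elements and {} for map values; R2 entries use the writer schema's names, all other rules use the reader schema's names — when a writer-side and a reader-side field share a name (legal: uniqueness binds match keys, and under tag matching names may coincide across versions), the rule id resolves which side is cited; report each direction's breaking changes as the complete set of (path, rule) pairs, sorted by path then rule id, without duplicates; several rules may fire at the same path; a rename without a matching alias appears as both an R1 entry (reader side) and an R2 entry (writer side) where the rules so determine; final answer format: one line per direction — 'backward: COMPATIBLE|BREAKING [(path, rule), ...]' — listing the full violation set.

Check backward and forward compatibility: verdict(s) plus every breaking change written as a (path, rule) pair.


in Session below, arrows point writer -> reader
checking backward for Session: reader v2 against writer v1:
  attrs: map<string, int32> -> map<string, int32>, writer required; from attrs
  audit: Audit -> Audit, writer optional; from audit
  latitude: float32 -> float32, writer optional; from latitude
  leftover writer field: role
  audit.weight: float64 -> float64, writer required; from audit.weight
  audit.verified: bool -> bool, writer optional; from audit.verified
  => no violations; backward on Session: COMPATIBLE
checking forward for Session: reader v1 against writer v2:
  role: no writer match
  attrs: map<string, int32> -> map<string, int32>, writer required; from attrs
  audit: Audit -> Audit, writer optional; from audit
  latitude: float32 -> float32, writer optional; from latitude
  audit.weight: float64 -> float64, writer required; from audit.weight
  audit.verified: bool -> bool, writer optional; from audit.verified
  => no violations; forward on Session: COMPATIBLE

backward: COMPATIBLE []; forward: COMPATIBLE []


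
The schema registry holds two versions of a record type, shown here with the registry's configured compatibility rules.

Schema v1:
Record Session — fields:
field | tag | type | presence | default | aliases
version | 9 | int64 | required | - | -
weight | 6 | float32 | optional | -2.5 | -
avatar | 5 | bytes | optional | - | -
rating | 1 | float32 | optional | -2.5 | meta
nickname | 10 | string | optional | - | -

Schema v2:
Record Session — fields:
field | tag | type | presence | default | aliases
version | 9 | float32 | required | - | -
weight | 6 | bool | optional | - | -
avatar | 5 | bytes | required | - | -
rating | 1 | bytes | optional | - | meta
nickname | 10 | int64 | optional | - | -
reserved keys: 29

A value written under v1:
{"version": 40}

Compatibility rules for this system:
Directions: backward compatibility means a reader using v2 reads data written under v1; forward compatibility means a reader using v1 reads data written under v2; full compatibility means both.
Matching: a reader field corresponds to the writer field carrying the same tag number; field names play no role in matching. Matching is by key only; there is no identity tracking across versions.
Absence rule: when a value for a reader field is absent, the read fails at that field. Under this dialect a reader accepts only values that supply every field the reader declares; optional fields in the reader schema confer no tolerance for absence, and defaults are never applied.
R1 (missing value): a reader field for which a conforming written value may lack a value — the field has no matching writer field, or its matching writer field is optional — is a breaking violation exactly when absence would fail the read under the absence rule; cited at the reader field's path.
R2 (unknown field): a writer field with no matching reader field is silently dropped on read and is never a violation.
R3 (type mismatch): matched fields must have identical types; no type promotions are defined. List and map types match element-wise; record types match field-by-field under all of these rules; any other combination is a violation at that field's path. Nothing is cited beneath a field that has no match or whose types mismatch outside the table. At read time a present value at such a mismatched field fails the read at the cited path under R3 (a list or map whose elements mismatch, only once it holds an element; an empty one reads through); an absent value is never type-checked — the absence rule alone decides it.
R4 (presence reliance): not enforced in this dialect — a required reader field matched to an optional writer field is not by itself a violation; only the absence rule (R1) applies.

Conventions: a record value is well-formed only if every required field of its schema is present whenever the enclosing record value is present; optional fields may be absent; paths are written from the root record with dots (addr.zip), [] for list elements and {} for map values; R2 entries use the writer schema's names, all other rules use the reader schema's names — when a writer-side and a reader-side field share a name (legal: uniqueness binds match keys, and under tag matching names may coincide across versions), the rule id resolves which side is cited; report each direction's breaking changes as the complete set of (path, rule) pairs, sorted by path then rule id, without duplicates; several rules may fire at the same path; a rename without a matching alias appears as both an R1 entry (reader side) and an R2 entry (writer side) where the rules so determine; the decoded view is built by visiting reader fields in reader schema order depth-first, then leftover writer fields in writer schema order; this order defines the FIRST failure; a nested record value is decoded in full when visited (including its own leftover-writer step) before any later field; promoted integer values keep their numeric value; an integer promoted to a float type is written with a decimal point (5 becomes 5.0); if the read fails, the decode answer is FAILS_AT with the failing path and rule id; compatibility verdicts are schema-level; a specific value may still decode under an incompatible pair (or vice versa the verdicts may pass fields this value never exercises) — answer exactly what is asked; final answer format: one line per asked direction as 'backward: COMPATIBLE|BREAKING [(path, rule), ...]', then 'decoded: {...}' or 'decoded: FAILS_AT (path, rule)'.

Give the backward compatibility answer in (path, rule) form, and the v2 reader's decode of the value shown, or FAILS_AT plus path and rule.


the writer's type comes first in each Session pair
backward analysis of Session with v2 as reader and v1 as writer:
  int64 -> float32, writer required: version aligns to version
  float32 -> bool, writer optional: weight aligns to weight
  bytes -> bytes, writer optional: avatar aligns to avatar
  float32 -> bytes, writer optional: rating aligns to rating
  string -> int64, writer optional: nickname aligns to nickname
  rule R1 violated at avatar
  rule R1 violated at nickname
  rule R3 violated at nickname
  rule R1 violated at rating
  rule R3 violated at rating
  rule R3 violated at version
  rule R1 violated at weight
  rule R3 violated at weight
  => 8 violation(s): backward is BREAKING for Session
migrating the Session value to v2:
  read fails at version under R3
  => FAILS_AT (version, R3)
ruling out the remaining Session differences:
  field avatar in record Session: optional changed to required -> fires only in the forward direction of Session, which is not asked here

backward: BREAKING [(avatar, R1), (nickname, R1), (nickname, R3), (rating, R1), (rating, R3), (version, R3), (weight, R1), (weight, R3)]; decoded: FAILS_AT (version, R3)


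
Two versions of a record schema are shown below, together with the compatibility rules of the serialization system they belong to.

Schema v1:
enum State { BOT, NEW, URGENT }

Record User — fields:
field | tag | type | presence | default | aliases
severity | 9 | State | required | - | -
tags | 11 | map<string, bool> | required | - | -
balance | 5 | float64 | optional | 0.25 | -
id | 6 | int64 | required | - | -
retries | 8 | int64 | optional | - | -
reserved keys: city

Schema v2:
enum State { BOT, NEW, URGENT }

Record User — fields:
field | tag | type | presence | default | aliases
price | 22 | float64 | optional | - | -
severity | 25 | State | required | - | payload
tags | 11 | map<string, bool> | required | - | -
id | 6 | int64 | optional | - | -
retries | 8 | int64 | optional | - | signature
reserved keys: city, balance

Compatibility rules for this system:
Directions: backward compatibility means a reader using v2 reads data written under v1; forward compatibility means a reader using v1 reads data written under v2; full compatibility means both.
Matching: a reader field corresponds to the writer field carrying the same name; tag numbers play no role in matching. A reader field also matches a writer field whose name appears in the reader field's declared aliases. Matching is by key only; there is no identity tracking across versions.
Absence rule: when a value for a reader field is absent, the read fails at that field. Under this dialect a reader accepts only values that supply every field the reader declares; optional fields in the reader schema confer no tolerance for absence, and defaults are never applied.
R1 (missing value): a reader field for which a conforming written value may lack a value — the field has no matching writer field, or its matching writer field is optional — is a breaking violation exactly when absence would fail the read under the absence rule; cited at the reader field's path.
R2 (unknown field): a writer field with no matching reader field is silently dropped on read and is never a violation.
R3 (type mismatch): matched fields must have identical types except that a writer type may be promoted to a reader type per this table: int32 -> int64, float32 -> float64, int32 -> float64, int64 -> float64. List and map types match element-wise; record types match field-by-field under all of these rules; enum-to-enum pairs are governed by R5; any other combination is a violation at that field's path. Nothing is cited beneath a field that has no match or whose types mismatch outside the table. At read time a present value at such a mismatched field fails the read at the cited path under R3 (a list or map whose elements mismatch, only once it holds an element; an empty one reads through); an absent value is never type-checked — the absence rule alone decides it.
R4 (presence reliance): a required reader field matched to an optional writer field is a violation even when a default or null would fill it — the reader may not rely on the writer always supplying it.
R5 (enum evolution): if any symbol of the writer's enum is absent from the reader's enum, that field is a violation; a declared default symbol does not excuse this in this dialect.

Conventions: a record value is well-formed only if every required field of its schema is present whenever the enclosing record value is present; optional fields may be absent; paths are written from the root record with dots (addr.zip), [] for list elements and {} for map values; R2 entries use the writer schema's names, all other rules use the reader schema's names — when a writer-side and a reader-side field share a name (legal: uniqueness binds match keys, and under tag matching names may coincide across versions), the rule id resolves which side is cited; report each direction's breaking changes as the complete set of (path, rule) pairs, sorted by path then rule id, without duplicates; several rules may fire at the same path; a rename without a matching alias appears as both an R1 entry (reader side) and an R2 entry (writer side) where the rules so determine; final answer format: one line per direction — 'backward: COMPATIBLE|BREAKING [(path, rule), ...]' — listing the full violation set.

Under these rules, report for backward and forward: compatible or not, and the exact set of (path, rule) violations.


in User below, arrows point writer -> reader
checking backward for User: reader v2 against writer v1:
  price: no writer-side match
  severity: paired with writer severity (State -> State; writer required)
  tags: paired with writer tags (map<string, bool> -> map<string, bool>; writer required)
  id: paired with writer id (int64 -> int64; writer required)
  retries: paired with writer retries (int64 -> int64; writer optional)
  writer field balance has no reader counterpart
  R1 fires at price
  R1 fires at retries
  => 2 violation(s): backward is BREAKING for User
checking forward for User: reader v1 against writer v2:
  severity: paired with writer severity (State -> State; writer required)
  tags: paired with writer tags (map<string, bool> -> map<string, bool>; writer required)
  balance: no writer-side match
  id: paired with writer id (int64 -> int64; writer optional)
  retries: paired with writer retries (int64 -> int64; writer optional)
  writer field price has no reader counterpart
  R1 fires at balance
  R1 fires at id
  R4 fires at id
  R1 fires at retries
  => 4 violation(s): forward is BREAKING for User

backward: BREAKING [(price, R1), (retries, R1)]; forward: BREAKING [(balance, R1), (id, R1), (id, R4), (retries, R1)]


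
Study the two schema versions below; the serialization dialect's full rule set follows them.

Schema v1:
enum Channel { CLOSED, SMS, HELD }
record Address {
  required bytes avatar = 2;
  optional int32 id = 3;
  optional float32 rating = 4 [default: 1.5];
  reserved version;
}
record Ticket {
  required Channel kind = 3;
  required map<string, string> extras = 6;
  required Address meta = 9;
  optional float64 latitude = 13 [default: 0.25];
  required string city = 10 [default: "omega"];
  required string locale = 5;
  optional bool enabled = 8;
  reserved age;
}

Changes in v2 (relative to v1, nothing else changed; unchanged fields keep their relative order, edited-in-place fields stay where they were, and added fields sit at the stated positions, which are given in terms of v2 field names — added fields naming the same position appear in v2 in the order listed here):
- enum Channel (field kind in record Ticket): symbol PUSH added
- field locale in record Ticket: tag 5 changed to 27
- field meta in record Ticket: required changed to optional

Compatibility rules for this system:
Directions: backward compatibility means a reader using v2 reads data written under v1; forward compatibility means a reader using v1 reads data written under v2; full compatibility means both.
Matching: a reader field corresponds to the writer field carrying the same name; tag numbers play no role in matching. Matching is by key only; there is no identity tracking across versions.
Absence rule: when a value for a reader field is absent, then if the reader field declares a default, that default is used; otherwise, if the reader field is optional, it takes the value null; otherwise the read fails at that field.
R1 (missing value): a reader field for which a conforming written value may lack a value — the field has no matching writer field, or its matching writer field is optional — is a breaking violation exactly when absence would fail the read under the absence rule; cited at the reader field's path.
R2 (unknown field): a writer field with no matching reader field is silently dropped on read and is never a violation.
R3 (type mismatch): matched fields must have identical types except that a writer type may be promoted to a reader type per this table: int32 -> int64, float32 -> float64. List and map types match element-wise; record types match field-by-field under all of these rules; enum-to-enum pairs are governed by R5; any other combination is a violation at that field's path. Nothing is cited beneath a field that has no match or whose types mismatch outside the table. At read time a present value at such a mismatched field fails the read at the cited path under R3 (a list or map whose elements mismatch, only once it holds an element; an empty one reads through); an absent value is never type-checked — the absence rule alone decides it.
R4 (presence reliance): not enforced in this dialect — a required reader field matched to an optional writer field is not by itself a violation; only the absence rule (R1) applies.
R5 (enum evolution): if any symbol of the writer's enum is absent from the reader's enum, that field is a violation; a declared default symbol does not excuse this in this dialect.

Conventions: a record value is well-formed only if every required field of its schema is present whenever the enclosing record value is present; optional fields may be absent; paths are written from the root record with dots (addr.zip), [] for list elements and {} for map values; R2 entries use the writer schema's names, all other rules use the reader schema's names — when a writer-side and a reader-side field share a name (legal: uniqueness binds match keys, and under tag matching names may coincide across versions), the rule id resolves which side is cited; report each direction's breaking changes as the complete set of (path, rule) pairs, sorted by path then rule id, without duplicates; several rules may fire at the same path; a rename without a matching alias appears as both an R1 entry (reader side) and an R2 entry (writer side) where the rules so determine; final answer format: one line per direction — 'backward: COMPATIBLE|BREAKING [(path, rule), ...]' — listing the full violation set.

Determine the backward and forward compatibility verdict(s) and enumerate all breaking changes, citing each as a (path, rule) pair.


backward: COMPATIBLE []; forward: BREAKING [(kind, R5), (meta, R1)]

in Ticket below, arrows point writer -> reader
backward on Ticket — v2 reading data written by v1:
  kind: Channel -> Channel, writer required; from kind
  extras: map<string, string> -> map<string, string>, writer required; from extras
  meta: Address -> Address, writer required; from meta
  latitude: float64 -> float64, writer optional; from latitude
  city: string -> string, writer required; from city
  locale: string -> string, writer required; from locale
  enabled: bool -> bool, writer optional; from enabled
  meta.avatar: bytes -> bytes, writer required; from meta.avatar
  meta.id: int32 -> int32, writer optional; from meta.id
  meta.rating: float32 -> float32, writer optional; from meta.rating
  => no violations; backward on Ticket: COMPATIBLE
forward on Ticket — v1 reading data written by v2:
  kind: Channel -> Channel, writer required; from kind
  extras: map<string, string> -> map<string, string>, writer required; from extras
  meta: Address -> Address, writer optional; from meta
  latitude: float64 -> float64, writer optional; from latitude
  city: string -> string, writer required; from city
  locale: string -> string, writer required; from locale
  enabled: bool -> bool, writer optional; from enabled
  meta.avatar: bytes -> bytes, writer required; from meta.avatar
  meta.id: int32 -> int32, writer optional; from meta.id
  meta.rating: float32 -> float32, writer optional; from meta.rating
  violation R5 at kind
  violation R1 at meta
  => 2 violation(s): forward is BREAKING for Ticket


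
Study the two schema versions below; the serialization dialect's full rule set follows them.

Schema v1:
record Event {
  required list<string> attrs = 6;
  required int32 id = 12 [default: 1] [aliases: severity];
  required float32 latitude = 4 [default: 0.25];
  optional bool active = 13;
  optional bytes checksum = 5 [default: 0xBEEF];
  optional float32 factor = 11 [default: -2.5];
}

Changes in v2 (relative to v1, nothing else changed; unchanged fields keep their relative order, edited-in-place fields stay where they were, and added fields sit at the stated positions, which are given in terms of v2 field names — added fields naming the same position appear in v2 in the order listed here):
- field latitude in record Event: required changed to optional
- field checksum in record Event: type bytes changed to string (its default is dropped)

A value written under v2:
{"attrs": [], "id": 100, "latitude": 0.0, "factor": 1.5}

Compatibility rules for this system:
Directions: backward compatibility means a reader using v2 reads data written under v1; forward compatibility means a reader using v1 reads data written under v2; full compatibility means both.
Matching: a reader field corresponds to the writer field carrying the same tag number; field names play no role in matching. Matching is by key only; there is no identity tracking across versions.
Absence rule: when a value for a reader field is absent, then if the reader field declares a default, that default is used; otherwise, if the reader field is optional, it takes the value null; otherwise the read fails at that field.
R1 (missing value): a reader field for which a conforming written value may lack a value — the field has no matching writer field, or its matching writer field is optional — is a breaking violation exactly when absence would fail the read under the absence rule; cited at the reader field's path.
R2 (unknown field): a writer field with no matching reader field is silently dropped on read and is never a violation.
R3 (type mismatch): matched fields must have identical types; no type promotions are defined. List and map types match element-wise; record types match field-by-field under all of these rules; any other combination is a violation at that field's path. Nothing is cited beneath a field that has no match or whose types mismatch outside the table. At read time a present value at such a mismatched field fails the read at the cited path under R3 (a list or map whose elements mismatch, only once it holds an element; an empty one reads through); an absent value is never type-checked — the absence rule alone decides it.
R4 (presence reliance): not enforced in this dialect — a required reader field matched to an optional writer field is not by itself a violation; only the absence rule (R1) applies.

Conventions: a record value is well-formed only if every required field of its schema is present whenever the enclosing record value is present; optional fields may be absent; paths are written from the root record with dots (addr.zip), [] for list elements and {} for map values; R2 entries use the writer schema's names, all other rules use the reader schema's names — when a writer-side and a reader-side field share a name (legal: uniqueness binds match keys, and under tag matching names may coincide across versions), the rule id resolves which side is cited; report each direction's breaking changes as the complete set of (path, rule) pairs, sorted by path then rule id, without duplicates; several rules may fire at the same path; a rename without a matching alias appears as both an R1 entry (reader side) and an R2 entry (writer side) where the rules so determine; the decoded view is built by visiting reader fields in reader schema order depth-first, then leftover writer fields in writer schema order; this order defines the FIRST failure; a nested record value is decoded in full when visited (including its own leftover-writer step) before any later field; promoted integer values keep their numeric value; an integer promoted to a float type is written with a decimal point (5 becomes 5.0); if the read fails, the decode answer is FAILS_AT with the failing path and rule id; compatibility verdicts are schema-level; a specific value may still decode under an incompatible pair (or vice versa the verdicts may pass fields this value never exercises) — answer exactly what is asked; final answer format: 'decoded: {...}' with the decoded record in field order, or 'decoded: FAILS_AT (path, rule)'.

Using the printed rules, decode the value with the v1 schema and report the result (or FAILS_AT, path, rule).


arrows below run writer -> reader for Event
decode (reader v1):
  attrs := []
  id := 100
  latitude := 0.0
  active := null (absent, optional -> null)
  checksum := 0xBEEF (absent -> default)
  factor := 1.5
  => decoded: {"attrs": [], "id": 100, "latitude": 0.0, "active": null, "checksum": 0xBEEF, "factor": 1.5}
the rest of the Event diff is inert for this question:
  field latitude in record Event: required changed to optional -> inert under this dialect — no rule fires on Event and the result does not move
  field checksum in record Event: type bytes changed to string (its default is dropped) -> shifts the Event verdicts, not this decode

decoded: {"attrs": [], "id": 100, "latitude": 0.0, "active": null, "checksum": 0xBEEF, "factor": 1.5}
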